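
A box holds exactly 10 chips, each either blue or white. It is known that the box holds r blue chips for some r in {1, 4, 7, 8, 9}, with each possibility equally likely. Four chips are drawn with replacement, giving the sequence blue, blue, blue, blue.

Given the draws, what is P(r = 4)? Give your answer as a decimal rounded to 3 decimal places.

0.019

Compute the likelihood of the observed sequence for each case: P(data | r = 1) = (1/10)(1/10)(1/10)(1/10) = 0.0001; P(data | r = 4) = (4/10)(4/10)(4/10)(4/10) = 0.0256; P(data | r = 7) = (7/10)(7/10)(7/10)(7/10) = 0.2401; P(data | r = 8) = (8/10)(8/10)(8/10)(8/10) = 0.4096; P(data | r = 9) = (9/10)(9/10)(9/10)(9/10) = 0.6561.
Multiplying each by its prior: 1/5 · 0.0001 = 2e-05, 1/5 · 0.0256 = 0.00512, 1/5 · 0.2401 = 0.04802, 1/5 · 0.4096 = 0.08192, 1/5 · 0.6561 = 0.13122; with total 0.2663.
By Bayes' rule, P(r = 4 | data) = (0.00512) / (0.2663) = 0.019226.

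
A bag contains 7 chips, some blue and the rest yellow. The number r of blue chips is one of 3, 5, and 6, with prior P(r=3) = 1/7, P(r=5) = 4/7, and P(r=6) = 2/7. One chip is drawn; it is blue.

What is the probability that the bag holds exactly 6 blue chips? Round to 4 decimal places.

For each hypothesis, P(data | H) works out to: P(data | r = 3) = (3/7) = 3/7; P(data | r = 5) = (5/7) = 5/7; P(data | r = 6) = (6/7) = 6/7.
Multiplying each by its prior: 1/7 · 3/7 = 3/49, 4/7 · 5/7 = 20/49, 2/7 · 6/7 = 12/49; these sum to 5/7.
Therefore the posterior P(r = 6 | data) = (12/49) / (5/7) = 12/35.

0.3429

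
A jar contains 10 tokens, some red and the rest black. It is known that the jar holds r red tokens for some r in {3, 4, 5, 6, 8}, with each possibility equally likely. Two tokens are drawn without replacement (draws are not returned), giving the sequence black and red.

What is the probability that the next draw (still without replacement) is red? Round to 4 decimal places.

For each hypothesis, P(data | H) works out to: P(data | r = 3) = (7/10)(3/9) = 7/30; P(data | r = 4) = (6/10)(4/9) = 4/15; P(data | r = 5) = (5/10)(5/9) = 5/18; P(data | r = 6) = (4/10)(6/9) = 4/15; P(data | r = 8) = (2/10)(8/9) = 8/45.
Weighting by the prior gives 1/5 · 7/30 = 7/150, 1/5 · 4/15 = 4/75, 1/5 · 5/18 = 1/18, 1/5 · 4/15 = 4/75, 1/5 · 8/45 = 8/225; these sum to 11/45.
The posterior is then P(r = 3 | data) = 21/110, P(r = 4 | data) = 12/55, P(r = 5 | data) = 5/22, P(r = 6 | data) = 12/55, P(r = 8 | data) = 8/55.
So P(red next | data) = Σ P(red next | H) P(H | data) = (1/4)(21/110) + (3/8)(12/55) + (1/2)(5/22) + (5/8)(12/55) + (7/8)(8/55) = 223/440.

0.5068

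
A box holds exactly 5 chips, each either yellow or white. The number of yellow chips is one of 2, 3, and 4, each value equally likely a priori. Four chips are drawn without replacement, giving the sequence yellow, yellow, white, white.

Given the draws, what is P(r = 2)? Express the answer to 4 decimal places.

0.5000

The likelihood of the observed sequence under each hypothesis: P(data | r = 2) = (2/5)(1/4)(3/3)(2/2) = 1/10; P(data | r = 3) = (3/5)(2/4)(2/3)(1/2) = 1/10; P(data | r = 4) = (4/5)(3/4)(1/3)(0/2) = 0.
Weighting by the prior gives 1/3 · 1/10 = 1/30, 1/3 · 1/10 = 1/30, 1/3 · 0 = 0; summing to 1/15.
Therefore the posterior P(r = 2 | data) = (1/30) / (1/15) = 1/2.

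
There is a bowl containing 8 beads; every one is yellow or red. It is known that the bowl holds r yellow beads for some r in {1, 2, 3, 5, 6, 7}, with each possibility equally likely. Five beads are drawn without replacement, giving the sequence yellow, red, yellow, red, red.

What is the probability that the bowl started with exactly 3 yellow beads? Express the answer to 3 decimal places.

0.500

Compute the likelihood of the observed sequence for each case: P(data | r = 1) = (1/8)(7/7)(0/6) = 0; P(data | r = 2) = (2/8)(6/7)(1/6)(5/5)(4/4) = 1/28; P(data | r = 3) = (3/8)(5/7)(2/6)(4/5)(3/4) = 3/56; P(data | r = 5) = (5/8)(3/7)(4/6)(2/5)(1/4) = 1/56; P(data | r = 6) = (6/8)(2/7)(5/6)(1/5)(0/4) = 0; P(data | r = 7) = (7/8)(1/7)(6/6)(0/5) = 0.
Weighting by the prior gives 1/6 · 0 = 0, 1/6 · 1/28 = 1/168, 1/6 · 3/56 = 1/112, 1/6 · 1/56 = 1/336, 1/6 · 0 = 0, 1/6 · 0 = 0; with total 1/56.
By Bayes' rule, P(r = 3 | data) = (1/112) / (1/56) = 1/2.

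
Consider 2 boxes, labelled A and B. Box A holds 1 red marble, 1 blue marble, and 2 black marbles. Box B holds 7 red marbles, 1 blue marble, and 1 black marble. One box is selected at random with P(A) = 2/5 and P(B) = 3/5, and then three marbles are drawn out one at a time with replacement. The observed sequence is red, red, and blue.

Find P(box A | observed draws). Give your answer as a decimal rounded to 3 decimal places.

Compute the likelihood of the observed sequence for each case: P(data | box A) = (1/4)(1/4)(1/4) = 0.015625; P(data | box B) = (7/9)(7/9)(1/9) = 0.067215.
Multiplying each by its prior: 2/5 · 0.015625 = 0.00625, 3/5 · 0.067215 = 0.040329; these sum to 0.046579.
So P(box A | data) = (0.00625) / (0.046579) = 0.13418.

0.134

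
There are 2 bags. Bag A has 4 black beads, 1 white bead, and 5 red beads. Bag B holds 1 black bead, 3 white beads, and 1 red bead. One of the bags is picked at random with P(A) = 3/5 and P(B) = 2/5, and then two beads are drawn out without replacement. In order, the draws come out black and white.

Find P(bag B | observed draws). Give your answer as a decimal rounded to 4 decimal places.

For each hypothesis, P(data | H) works out to: P(data | bag A) = (4/10)(1/9) = 2/45; P(data | bag B) = (1/5)(3/4) = 3/20.
Multiplying each by its prior: 3/5 · 2/45 = 2/75, 2/5 · 3/20 = 3/50; with total 13/150.
So P(bag B | data) = (3/50) / (13/150) = 9/13.

0.6923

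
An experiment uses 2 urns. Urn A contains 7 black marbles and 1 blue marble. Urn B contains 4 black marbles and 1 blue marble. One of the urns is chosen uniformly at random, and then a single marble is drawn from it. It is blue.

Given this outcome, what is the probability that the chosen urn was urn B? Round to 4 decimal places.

0.6154

For each hypothesis, P(data | H) works out to: P(data | urn A) = (1/8) = 1/8; P(data | urn B) = (1/5) = 1/5.
Weighting by the prior gives 1/2 · 1/8 = 1/16, 1/2 · 1/5 = 1/10; with total 13/80.
So P(urn B | data) = (1/10) / (13/80) = 8/13.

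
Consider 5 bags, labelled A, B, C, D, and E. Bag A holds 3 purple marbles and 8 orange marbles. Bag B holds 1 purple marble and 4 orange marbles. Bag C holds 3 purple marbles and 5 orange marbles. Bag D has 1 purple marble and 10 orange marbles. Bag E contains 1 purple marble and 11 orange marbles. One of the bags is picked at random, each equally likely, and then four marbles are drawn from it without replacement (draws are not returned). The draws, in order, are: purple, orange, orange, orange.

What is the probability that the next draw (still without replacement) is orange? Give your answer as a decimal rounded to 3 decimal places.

0.852

The likelihood of the observed sequence under each hypothesis: P(data | bag A) = (3/11)(8/10)(7/9)(6/8) = 0.12727; P(data | bag B) = (1/5)(4/4)(3/3)(2/2) = 0.2; P(data | bag C) = (3/8)(5/7)(4/6)(3/5) = 0.10714; P(data | bag D) = (1/11)(10/10)(9/9)(8/8) = 0.090909; P(data | bag E) = (1/12)(11/11)(10/10)(9/9) = 0.083333.
Multiplying each by its prior: 1/5 · 0.12727 = 0.025455, 1/5 · 0.2 = 0.04, 1/5 · 0.10714 = 0.021429, 1/5 · 0.090909 = 0.018182, 1/5 · 0.083333 = 0.016667; summing to 0.12173.
Dividing through by the total gives posterior P(bag A | data) = 0.2091, P(bag B | data) = 0.32859, P(bag C | data) = 0.17603, P(bag D | data) = 0.14936, P(bag E | data) = 0.13691.
Averaging over the posterior, P(orange next | data) = (5/7)(0.2091) + (1)(0.32859) + (1/2)(0.17603) + (1)(0.14936) + (1)(0.13691) = 0.85224.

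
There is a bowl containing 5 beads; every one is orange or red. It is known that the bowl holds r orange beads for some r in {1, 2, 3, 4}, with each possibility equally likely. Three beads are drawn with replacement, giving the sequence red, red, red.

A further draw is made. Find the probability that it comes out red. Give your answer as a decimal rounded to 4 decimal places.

The likelihood of the observed sequence under each hypothesis: P(data | r = 1) = (4/5)(4/5)(4/5) = 64/125; P(data | r = 2) = (3/5)(3/5)(3/5) = 27/125; P(data | r = 3) = (2/5)(2/5)(2/5) = 8/125; P(data | r = 4) = (1/5)(1/5)(1/5) = 1/125.
Multiplying each by its prior: 1/4 · 64/125 = 16/125, 1/4 · 27/125 = 27/500, 1/4 · 8/125 = 2/125, 1/4 · 1/125 = 1/500; with total 1/5.
Dividing through by the total gives posterior P(r = 1 | data) = 16/25, P(r = 2 | data) = 27/100, P(r = 3 | data) = 2/25, P(r = 4 | data) = 1/100.
So P(red next | data) = Σ P(red next | H) P(H | data) = (4/5)(16/25) + (3/5)(27/100) + (2/5)(2/25) + (1/5)(1/100) = 177/250.

0.7080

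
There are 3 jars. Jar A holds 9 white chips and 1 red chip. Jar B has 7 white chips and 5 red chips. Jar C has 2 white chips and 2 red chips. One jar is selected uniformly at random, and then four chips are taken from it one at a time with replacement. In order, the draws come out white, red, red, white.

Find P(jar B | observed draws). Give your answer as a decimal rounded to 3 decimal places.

Under each hypothesis, the probability of the observed sequence is: P(data | jar A) = (9/10)(1/10)(1/10)(9/10) = 0.0081; P(data | jar B) = (7/12)(5/12)(5/12)(7/12) = 0.059076; P(data | jar C) = (2/4)(2/4)(2/4)(2/4) = 0.0625.
Multiplying each by its prior: 1/3 · 0.0081 = 0.0027, 1/3 · 0.059076 = 0.019692, 1/3 · 0.0625 = 0.020833; with total 0.043225.
Hence P(jar B | data) = (0.019692) / (0.043225) = 0.45557.

0.456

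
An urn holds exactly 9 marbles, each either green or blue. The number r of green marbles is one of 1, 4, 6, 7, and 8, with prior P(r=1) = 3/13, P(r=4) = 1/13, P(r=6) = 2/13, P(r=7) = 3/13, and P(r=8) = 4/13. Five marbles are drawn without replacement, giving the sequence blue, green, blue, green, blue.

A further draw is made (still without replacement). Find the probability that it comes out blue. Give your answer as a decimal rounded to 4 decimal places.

Under each hypothesis, the probability of the observed sequence is: P(data | r = 1) = (8/9)(1/8)(7/7)(0/6) = 0; P(data | r = 4) = (5/9)(4/8)(4/7)(3/6)(3/5) = 1/21; P(data | r = 6) = (3/9)(6/8)(2/7)(5/6)(1/5) = 1/84; P(data | r = 7) = (2/9)(7/8)(1/7)(6/6)(0/5) = 0; P(data | r = 8) = (1/9)(8/8)(0/7) = 0.
The prior-weighted likelihoods are 3/13 · 0 = 0, 1/13 · 1/21 = 1/273, 2/13 · 1/84 = 1/546, 3/13 · 0 = 0, 4/13 · 0 = 0; with total 1/182.
Dividing through by the total gives posterior P(r = 1 | data) = 0, P(r = 4 | data) = 2/3, P(r = 6 | data) = 1/3, P(r = 7 | data) = 0, P(r = 8 | data) = 0.
Averaging over the posterior, P(blue next | data) = (1/2)(2/3) + (0)(1/3) = 1/3.

0.3333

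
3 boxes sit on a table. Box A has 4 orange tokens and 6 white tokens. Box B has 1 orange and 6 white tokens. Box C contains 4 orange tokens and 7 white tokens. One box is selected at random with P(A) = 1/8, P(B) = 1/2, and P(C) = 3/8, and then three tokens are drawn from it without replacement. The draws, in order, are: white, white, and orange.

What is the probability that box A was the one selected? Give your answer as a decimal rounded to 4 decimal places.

0.1336

For each hypothesis, P(data | H) works out to: P(data | box A) = (6/10)(5/9)(4/8) = 0.16667; P(data | box B) = (6/7)(5/6)(1/5) = 0.14286; P(data | box C) = (7/11)(6/10)(4/9) = 0.1697.
The prior-weighted likelihoods are 1/8 · 0.16667 = 0.020833, 1/2 · 0.14286 = 0.071429, 3/8 · 0.1697 = 0.063636; these sum to 0.1559.
Therefore the posterior P(box A | data) = (0.020833) / (0.1559) = 0.13363.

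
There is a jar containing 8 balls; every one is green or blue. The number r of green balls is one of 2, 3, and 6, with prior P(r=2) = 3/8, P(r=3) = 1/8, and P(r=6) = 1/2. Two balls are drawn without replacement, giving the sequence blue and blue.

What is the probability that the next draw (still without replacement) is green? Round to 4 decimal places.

Under each hypothesis, the probability of the observed sequence is: P(data | r = 2) = (6/8)(5/7) = 15/28; P(data | r = 3) = (5/8)(4/7) = 5/14; P(data | r = 6) = (2/8)(1/7) = 1/28.
Multiplying each by its prior: 3/8 · 15/28 = 45/224, 1/8 · 5/14 = 5/112, 1/2 · 1/28 = 1/56; these sum to 59/224.
The posterior is then P(r = 2 | data) = 45/59, P(r = 3 | data) = 10/59, P(r = 6 | data) = 4/59.
The predictive probability is P(green next | data) = (1/3)(45/59) + (1/2)(10/59) + (1)(4/59) = 24/59.

0.4068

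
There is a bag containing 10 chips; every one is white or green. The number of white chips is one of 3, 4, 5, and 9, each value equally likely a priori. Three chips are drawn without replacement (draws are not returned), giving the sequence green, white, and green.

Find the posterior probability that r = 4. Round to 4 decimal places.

The likelihood of the observed sequence under each hypothesis: P(data | r = 3) = (7/10)(3/9)(6/8) = 0.175; P(data | r = 4) = (6/10)(4/9)(5/8) = 0.16667; P(data | r = 5) = (5/10)(5/9)(4/8) = 0.13889; P(data | r = 9) = (1/10)(9/9)(0/8) = 0.
The prior-weighted likelihoods are 1/4 · 0.175 = 0.04375, 1/4 · 0.16667 = 0.041667, 1/4 · 0.13889 = 0.034722, 1/4 · 0 = 0; summing to 0.12014.
So P(r = 4 | data) = (0.041667) / (0.12014) = 0.34682.

0.3468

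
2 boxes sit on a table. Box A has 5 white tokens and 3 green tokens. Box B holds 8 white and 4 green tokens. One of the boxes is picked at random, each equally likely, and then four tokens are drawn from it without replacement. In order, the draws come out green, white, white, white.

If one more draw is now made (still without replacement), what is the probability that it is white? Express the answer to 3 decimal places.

0.564

Under each hypothesis, the probability of the observed sequence is: P(data | box A) = (3/8)(5/7)(4/6)(3/5) = 0.10714; P(data | box B) = (4/12)(8/11)(7/10)(6/9) = 0.11313.
The prior-weighted likelihoods are 1/2 · 0.10714 = 0.053571, 1/2 · 0.11313 = 0.056566; summing to 0.11014.
Normalising, the posterior is P(box A | data) = 0.48641, P(box B | data) = 0.51359.
Averaging over the posterior, P(white next | data) = (1/2)(0.48641) + (5/8)(0.51359) = 0.5642.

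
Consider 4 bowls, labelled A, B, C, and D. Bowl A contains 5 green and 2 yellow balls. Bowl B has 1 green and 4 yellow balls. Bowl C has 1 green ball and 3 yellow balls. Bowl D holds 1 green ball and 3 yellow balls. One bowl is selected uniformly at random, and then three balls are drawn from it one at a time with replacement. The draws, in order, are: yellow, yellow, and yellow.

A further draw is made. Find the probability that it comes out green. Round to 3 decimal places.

0.239

Under each hypothesis, the probability of the observed sequence is: P(data | bowl A) = (2/7)(2/7)(2/7) = 0.023324; P(data | bowl B) = (4/5)(4/5)(4/5) = 0.512; P(data | bowl C) = (3/4)(3/4)(3/4) = 0.42188; P(data | bowl D) = (3/4)(3/4)(3/4) = 0.42188.
The prior-weighted likelihoods are 1/4 · 0.023324 = 0.0058309, 1/4 · 0.512 = 0.128, 1/4 · 0.42188 = 0.10547, 1/4 · 0.42188 = 0.10547; with total 0.34477.
The posterior is then P(bowl A | data) = 0.016913, P(bowl B | data) = 0.37126, P(bowl C | data) = 0.30591, P(bowl D | data) = 0.30591.
The predictive probability is P(green next | data) = (5/7)(0.016913) + (1/5)(0.37126) + (1/4)(0.30591) + (1/4)(0.30591) = 0.23929.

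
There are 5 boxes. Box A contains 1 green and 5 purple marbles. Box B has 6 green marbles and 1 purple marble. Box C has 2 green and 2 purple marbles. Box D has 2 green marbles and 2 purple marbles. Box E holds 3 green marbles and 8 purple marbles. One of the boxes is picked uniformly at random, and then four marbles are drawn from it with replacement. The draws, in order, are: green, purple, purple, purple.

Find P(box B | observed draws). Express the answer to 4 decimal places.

0.0076

Compute the likelihood of the observed sequence for each case: P(data | box A) = (1/6)(5/6)(5/6)(5/6) = 0.096451; P(data | box B) = (6/7)(1/7)(1/7)(1/7) = 0.002499; P(data | box C) = (2/4)(2/4)(2/4)(2/4) = 0.0625; P(data | box D) = (2/4)(2/4)(2/4)(2/4) = 0.0625; P(data | box E) = (3/11)(8/11)(8/11)(8/11) = 0.10491.
The prior-weighted likelihoods are 1/5 · 0.096451 = 0.01929, 1/5 · 0.002499 = 0.00049979, 1/5 · 0.0625 = 0.0125, 1/5 · 0.0625 = 0.0125, 1/5 · 0.10491 = 0.020982; these sum to 0.065772.
So P(box B | data) = (0.00049979) / (0.065772) = 0.0075988.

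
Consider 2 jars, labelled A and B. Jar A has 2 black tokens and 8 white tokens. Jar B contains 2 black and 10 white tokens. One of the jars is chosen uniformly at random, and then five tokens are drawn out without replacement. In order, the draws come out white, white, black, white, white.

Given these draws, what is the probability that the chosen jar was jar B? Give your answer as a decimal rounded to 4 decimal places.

For each hypothesis, P(data | H) works out to: P(data | jar A) = (8/10)(7/9)(2/8)(6/7)(5/6) = 1/9; P(data | jar B) = (10/12)(9/11)(2/10)(8/9)(7/8) = 7/66.
The prior-weighted likelihoods are 1/2 · 1/9 = 1/18, 1/2 · 7/66 = 7/132; these sum to 43/396.
Hence P(jar B | data) = (7/132) / (43/396) = 21/43.

0.4884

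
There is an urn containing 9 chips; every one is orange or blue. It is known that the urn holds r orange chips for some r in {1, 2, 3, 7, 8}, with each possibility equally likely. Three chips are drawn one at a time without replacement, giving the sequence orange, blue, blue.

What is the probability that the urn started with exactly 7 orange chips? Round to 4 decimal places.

For each hypothesis, P(data | H) works out to: P(data | r = 1) = (1/9)(8/8)(7/7) = 1/9; P(data | r = 2) = (2/9)(7/8)(6/7) = 1/6; P(data | r = 3) = (3/9)(6/8)(5/7) = 5/28; P(data | r = 7) = (7/9)(2/8)(1/7) = 1/36; P(data | r = 8) = (8/9)(1/8)(0/7) = 0.
Multiplying each by its prior: 1/5 · 1/9 = 1/45, 1/5 · 1/6 = 1/30, 1/5 · 5/28 = 1/28, 1/5 · 1/36 = 1/180, 1/5 · 0 = 0; with total 61/630.
Hence P(r = 7 | data) = (1/180) / (61/630) = 7/122.

0.0574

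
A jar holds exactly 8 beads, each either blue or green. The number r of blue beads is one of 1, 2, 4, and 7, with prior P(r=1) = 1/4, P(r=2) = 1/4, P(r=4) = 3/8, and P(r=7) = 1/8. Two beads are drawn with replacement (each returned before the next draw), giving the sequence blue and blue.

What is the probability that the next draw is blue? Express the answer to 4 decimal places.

Under each hypothesis, the probability of the observed sequence is: P(data | r = 1) = (1/8)(1/8) = 1/64; P(data | r = 2) = (2/8)(2/8) = 1/16; P(data | r = 4) = (4/8)(4/8) = 1/4; P(data | r = 7) = (7/8)(7/8) = 49/64.
Multiplying each by its prior: 1/4 · 1/64 = 1/256, 1/4 · 1/16 = 1/64, 3/8 · 1/4 = 3/32, 1/8 · 49/64 = 49/512; with total 107/512.
The posterior is then P(r = 1 | data) = 2/107, P(r = 2 | data) = 8/107, P(r = 4 | data) = 48/107, P(r = 7 | data) = 49/107.
So P(blue next | data) = Σ P(blue next | H) P(H | data) = (1/8)(2/107) + (1/4)(8/107) + (1/2)(48/107) + (7/8)(49/107) = 553/856.

0.6460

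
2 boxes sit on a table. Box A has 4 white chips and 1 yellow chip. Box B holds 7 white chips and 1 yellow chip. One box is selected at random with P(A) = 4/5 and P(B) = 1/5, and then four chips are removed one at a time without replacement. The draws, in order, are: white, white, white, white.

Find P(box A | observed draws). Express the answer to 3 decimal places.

0.615

Compute the likelihood of the observed sequence for each case: P(data | box A) = (4/5)(3/4)(2/3)(1/2) = 1/5; P(data | box B) = (7/8)(6/7)(5/6)(4/5) = 1/2.
Weighting by the prior gives 4/5 · 1/5 = 4/25, 1/5 · 1/2 = 1/10; summing to 13/50.
Hence P(box A | data) = (4/25) / (13/50) = 8/13.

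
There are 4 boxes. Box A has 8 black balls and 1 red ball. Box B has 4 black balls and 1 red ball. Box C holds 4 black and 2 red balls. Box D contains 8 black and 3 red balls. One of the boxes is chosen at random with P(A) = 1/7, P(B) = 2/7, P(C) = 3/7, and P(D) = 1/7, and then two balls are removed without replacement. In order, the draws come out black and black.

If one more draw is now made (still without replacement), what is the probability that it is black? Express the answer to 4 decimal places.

Under each hypothesis, the probability of the observed sequence is: P(data | box A) = (8/9)(7/8) = 7/9; P(data | box B) = (4/5)(3/4) = 3/5; P(data | box C) = (4/6)(3/5) = 2/5; P(data | box D) = (8/11)(7/10) = 28/55.
Weighting by the prior gives 1/7 · 7/9 = 1/9, 2/7 · 3/5 = 6/35, 3/7 · 2/5 = 6/35, 1/7 · 28/55 = 4/55; these sum to 365/693.
Normalising, the posterior is P(box A | data) = 0.21096, P(box B | data) = 0.32548, P(box C | data) = 0.32548, P(box D | data) = 0.13808.
So P(black next | data) = Σ P(black next | H) P(H | data) = (6/7)(0.21096) + (2/3)(0.32548) + (1/2)(0.32548) + (2/3)(0.13808) = 0.6526.

0.6526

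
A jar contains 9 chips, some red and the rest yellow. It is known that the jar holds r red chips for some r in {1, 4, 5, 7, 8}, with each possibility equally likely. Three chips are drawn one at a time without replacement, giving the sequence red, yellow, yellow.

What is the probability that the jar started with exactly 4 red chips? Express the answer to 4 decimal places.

0.3810

Under each hypothesis, the probability of the observed sequence is: P(data | r = 1) = (1/9)(8/8)(7/7) = 1/9; P(data | r = 4) = (4/9)(5/8)(4/7) = 10/63; P(data | r = 5) = (5/9)(4/8)(3/7) = 5/42; P(data | r = 7) = (7/9)(2/8)(1/7) = 1/36; P(data | r = 8) = (8/9)(1/8)(0/7) = 0.
Multiplying each by its prior: 1/5 · 1/9 = 1/45, 1/5 · 10/63 = 2/63, 1/5 · 5/42 = 1/42, 1/5 · 1/36 = 1/180, 1/5 · 0 = 0; with total 1/12.
Therefore the posterior P(r = 4 | data) = (2/63) / (1/12) = 8/21.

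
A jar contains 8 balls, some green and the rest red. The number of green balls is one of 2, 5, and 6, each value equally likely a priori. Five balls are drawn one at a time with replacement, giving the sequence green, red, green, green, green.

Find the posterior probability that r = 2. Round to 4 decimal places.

The likelihood of the observed sequence under each hypothesis: P(data | r = 2) = (2/8)(6/8)(2/8)(2/8)(2/8) = 0.0029297; P(data | r = 5) = (5/8)(3/8)(5/8)(5/8)(5/8) = 0.05722; P(data | r = 6) = (6/8)(2/8)(6/8)(6/8)(6/8) = 0.079102.
Multiplying each by its prior: 1/3 · 0.0029297 = 0.00097656, 1/3 · 0.05722 = 0.019073, 1/3 · 0.079102 = 0.026367; these sum to 0.046417.
Therefore the posterior P(r = 2 | data) = (0.00097656) / (0.046417) = 0.021039.

0.0210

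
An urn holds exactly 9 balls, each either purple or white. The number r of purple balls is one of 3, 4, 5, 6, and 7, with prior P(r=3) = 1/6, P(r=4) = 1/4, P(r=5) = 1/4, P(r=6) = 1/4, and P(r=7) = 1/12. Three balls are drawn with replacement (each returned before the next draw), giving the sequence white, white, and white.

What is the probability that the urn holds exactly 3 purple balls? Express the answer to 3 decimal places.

0.397

The likelihood of the observed sequence under each hypothesis: P(data | r = 3) = (6/9)(6/9)(6/9) = 0.2963; P(data | r = 4) = (5/9)(5/9)(5/9) = 0.17147; P(data | r = 5) = (4/9)(4/9)(4/9) = 0.087791; P(data | r = 6) = (3/9)(3/9)(3/9) = 0.037037; P(data | r = 7) = (2/9)(2/9)(2/9) = 0.010974.
The prior-weighted likelihoods are 1/6 · 0.2963 = 0.049383, 1/4 · 0.17147 = 0.042867, 1/4 · 0.087791 = 0.021948, 1/4 · 0.037037 = 0.0092593, 1/12 · 0.010974 = 0.00091449; these sum to 0.12437.
Hence P(r = 3 | data) = (0.049383) / (0.12437) = 0.39706.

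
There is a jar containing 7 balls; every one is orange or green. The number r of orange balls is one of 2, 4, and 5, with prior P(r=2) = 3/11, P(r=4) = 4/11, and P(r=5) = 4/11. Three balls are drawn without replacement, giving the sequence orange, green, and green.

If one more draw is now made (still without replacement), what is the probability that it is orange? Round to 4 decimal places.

0.5547

Compute the likelihood of the observed sequence for each case: P(data | r = 2) = (2/7)(5/6)(4/5) = 0.19048; P(data | r = 4) = (4/7)(3/6)(2/5) = 0.11429; P(data | r = 5) = (5/7)(2/6)(1/5) = 0.047619.
Weighting by the prior gives 3/11 · 0.19048 = 0.051948, 4/11 · 0.11429 = 0.041558, 4/11 · 0.047619 = 0.017316; with total 0.11082.
The posterior is then P(r = 2 | data) = 0.46875, P(r = 4 | data) = 0.375, P(r = 5 | data) = 0.15625.
The predictive probability is P(orange next | data) = (1/4)(0.46875) + (3/4)(0.375) + (1)(0.15625) = 0.55469.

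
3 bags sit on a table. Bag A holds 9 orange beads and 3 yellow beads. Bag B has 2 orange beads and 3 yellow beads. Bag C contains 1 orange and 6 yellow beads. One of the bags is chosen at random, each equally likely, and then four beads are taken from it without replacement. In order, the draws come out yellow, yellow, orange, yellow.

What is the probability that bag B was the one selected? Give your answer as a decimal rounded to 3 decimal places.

Under each hypothesis, the probability of the observed sequence is: P(data | bag A) = (3/12)(2/11)(9/10)(1/9) = 0.0045455; P(data | bag B) = (3/5)(2/4)(2/3)(1/2) = 0.1; P(data | bag C) = (6/7)(5/6)(1/5)(4/4) = 0.14286.
Multiplying each by its prior: 1/3 · 0.0045455 = 0.0015152, 1/3 · 0.1 = 0.033333, 1/3 · 0.14286 = 0.047619; these sum to 0.082468.
Therefore the posterior P(bag B | data) = (0.033333) / (0.082468) = 0.4042.

0.404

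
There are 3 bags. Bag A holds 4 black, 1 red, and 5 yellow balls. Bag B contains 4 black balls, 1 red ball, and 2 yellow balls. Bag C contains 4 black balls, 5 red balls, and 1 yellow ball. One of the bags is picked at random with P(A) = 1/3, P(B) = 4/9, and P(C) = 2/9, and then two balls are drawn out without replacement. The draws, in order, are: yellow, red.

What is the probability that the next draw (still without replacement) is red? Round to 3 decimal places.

0.119

The likelihood of the observed sequence under each hypothesis: P(data | bag A) = (5/10)(1/9) = 0.055556; P(data | bag B) = (2/7)(1/6) = 0.047619; P(data | bag C) = (1/10)(5/9) = 0.055556.
Weighting by the prior gives 1/3 · 0.055556 = 0.018519, 4/9 · 0.047619 = 0.021164, 2/9 · 0.055556 = 0.012346; these sum to 0.052028.
The posterior is then P(bag A | data) = 0.35593, P(bag B | data) = 0.40678, P(bag C | data) = 0.23729.
The predictive probability is P(red next | data) = (0)(0.35593) + (0)(0.40678) + (1/2)(0.23729) = 0.11864.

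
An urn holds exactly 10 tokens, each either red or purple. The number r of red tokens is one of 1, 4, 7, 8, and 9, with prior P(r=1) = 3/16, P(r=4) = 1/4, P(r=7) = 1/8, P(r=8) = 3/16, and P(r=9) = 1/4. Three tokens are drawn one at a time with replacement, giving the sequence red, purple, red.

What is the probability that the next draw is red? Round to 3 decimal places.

Compute the likelihood of the observed sequence for each case: P(data | r = 1) = (1/10)(9/10)(1/10) = 0.009; P(data | r = 4) = (4/10)(6/10)(4/10) = 0.096; P(data | r = 7) = (7/10)(3/10)(7/10) = 0.147; P(data | r = 8) = (8/10)(2/10)(8/10) = 0.128; P(data | r = 9) = (9/10)(1/10)(9/10) = 0.081.
Weighting by the prior gives 3/16 · 0.009 = 0.0016875, 1/4 · 0.096 = 0.024, 1/8 · 0.147 = 0.018375, 3/16 · 0.128 = 0.024, 1/4 · 0.081 = 0.02025; summing to 0.088313.
The posterior is then P(r = 1 | data) = 0.019108, P(r = 4 | data) = 0.27176, P(r = 7 | data) = 0.20807, P(r = 8 | data) = 0.27176, P(r = 9 | data) = 0.2293.
So P(red next | data) = Σ P(red next | H) P(H | data) = (1/10)(0.019108) + (2/5)(0.27176) + (7/10)(0.20807) + (4/5)(0.27176) + (9/10)(0.2293) = 0.68004.

0.680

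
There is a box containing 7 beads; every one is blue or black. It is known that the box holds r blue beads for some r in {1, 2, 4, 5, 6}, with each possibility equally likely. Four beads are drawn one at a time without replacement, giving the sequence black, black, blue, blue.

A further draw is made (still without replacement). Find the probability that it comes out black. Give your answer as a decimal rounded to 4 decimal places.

Compute the likelihood of the observed sequence for each case: P(data | r = 1) = (6/7)(5/6)(1/5)(0/4) = 0; P(data | r = 2) = (5/7)(4/6)(2/5)(1/4) = 1/21; P(data | r = 4) = (3/7)(2/6)(4/5)(3/4) = 3/35; P(data | r = 5) = (2/7)(1/6)(5/5)(4/4) = 1/21; P(data | r = 6) = (1/7)(0/6) = 0.
Multiplying each by its prior: 1/5 · 0 = 0, 1/5 · 1/21 = 1/105, 1/5 · 3/35 = 3/175, 1/5 · 1/21 = 1/105, 1/5 · 0 = 0; with total 19/525.
The posterior is then P(r = 1 | data) = 0, P(r = 2 | data) = 5/19, P(r = 4 | data) = 9/19, P(r = 5 | data) = 5/19, P(r = 6 | data) = 0.
Averaging over the posterior, P(black next | data) = (1)(5/19) + (1/3)(9/19) + (0)(5/19) = 8/19.

0.4211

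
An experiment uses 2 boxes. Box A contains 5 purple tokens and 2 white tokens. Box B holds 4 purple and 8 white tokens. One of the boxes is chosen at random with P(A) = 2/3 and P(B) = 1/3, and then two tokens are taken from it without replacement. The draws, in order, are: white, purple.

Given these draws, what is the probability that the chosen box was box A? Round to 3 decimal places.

0.663

Compute the likelihood of the observed sequence for each case: P(data | box A) = (2/7)(5/6) = 5/21; P(data | box B) = (8/12)(4/11) = 8/33.
The prior-weighted likelihoods are 2/3 · 5/21 = 10/63, 1/3 · 8/33 = 8/99; summing to 166/693.
So P(box A | data) = (10/63) / (166/693) = 55/83.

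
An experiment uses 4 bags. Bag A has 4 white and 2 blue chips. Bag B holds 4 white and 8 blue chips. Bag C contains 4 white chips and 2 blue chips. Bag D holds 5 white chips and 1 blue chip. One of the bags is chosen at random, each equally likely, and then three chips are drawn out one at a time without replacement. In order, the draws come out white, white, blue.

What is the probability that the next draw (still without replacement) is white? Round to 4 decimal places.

0.7030

For each hypothesis, P(data | H) works out to: P(data | bag A) = (4/6)(3/5)(2/4) = 0.2; P(data | bag B) = (4/12)(3/11)(8/10) = 0.072727; P(data | bag C) = (4/6)(3/5)(2/4) = 0.2; P(data | bag D) = (5/6)(4/5)(1/4) = 0.16667.
The prior-weighted likelihoods are 1/4 · 0.2 = 0.05, 1/4 · 0.072727 = 0.018182, 1/4 · 0.2 = 0.05, 1/4 · 0.16667 = 0.041667; with total 0.15985.
The posterior is then P(bag A | data) = 0.3128, P(bag B | data) = 0.11374, P(bag C | data) = 0.3128, P(bag D | data) = 0.26066.
The predictive probability is P(white next | data) = (2/3)(0.3128) + (2/9)(0.11374) + (2/3)(0.3128) + (1)(0.26066) = 0.703.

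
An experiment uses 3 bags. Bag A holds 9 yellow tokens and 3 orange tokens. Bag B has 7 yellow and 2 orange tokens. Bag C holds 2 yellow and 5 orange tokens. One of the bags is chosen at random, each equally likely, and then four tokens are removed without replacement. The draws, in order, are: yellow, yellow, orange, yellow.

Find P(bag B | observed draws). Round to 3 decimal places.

The likelihood of the observed sequence under each hypothesis: P(data | bag A) = (9/12)(8/11)(3/10)(7/9) = 0.12727; P(data | bag B) = (7/9)(6/8)(2/7)(5/6) = 0.13889; P(data | bag C) = (2/7)(1/6)(5/5)(0/4) = 0.
The prior-weighted likelihoods are 1/3 · 0.12727 = 0.042424, 1/3 · 0.13889 = 0.046296, 1/3 · 0 = 0; with total 0.088721.
By Bayes' rule, P(bag B | data) = (0.046296) / (0.088721) = 0.52182.

0.522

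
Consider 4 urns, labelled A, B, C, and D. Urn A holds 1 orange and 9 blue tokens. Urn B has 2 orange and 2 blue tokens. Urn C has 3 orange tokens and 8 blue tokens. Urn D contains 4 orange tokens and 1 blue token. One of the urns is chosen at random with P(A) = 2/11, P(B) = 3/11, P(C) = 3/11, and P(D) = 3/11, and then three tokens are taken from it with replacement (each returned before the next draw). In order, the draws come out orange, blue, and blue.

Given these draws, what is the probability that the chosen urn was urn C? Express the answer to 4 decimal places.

For each hypothesis, P(data | H) works out to: P(data | urn A) = (1/10)(9/10)(9/10) = 0.081; P(data | urn B) = (2/4)(2/4)(2/4) = 0.125; P(data | urn C) = (3/11)(8/11)(8/11) = 0.14425; P(data | urn D) = (4/5)(1/5)(1/5) = 0.032.
Weighting by the prior gives 2/11 · 0.081 = 0.014727, 3/11 · 0.125 = 0.034091, 3/11 · 0.14425 = 0.039342, 3/11 · 0.032 = 0.0087273; summing to 0.096887.
So P(urn C | data) = (0.039342) / (0.096887) = 0.40606.

0.4061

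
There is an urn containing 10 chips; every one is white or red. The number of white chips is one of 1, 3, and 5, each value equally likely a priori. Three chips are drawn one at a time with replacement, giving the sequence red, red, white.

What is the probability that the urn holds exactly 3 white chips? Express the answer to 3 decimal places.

0.416

Under each hypothesis, the probability of the observed sequence is: P(data | r = 1) = (9/10)(9/10)(1/10) = 0.081; P(data | r = 3) = (7/10)(7/10)(3/10) = 0.147; P(data | r = 5) = (5/10)(5/10)(5/10) = 0.125.
The prior-weighted likelihoods are 1/3 · 0.081 = 0.027, 1/3 · 0.147 = 0.049, 1/3 · 0.125 = 0.041667; these sum to 0.11767.
Hence P(r = 3 | data) = (0.049) / (0.11767) = 0.41643.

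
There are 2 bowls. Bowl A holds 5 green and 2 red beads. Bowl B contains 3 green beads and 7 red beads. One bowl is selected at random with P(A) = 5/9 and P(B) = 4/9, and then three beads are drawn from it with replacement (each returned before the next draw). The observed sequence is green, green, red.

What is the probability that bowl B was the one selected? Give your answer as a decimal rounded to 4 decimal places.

The likelihood of the observed sequence under each hypothesis: P(data | bowl A) = (5/7)(5/7)(2/7) = 0.14577; P(data | bowl B) = (3/10)(3/10)(7/10) = 0.063.
Multiplying each by its prior: 5/9 · 0.14577 = 0.080985, 4/9 · 0.063 = 0.028; these sum to 0.10898.
Therefore the posterior P(bowl B | data) = (0.028) / (0.10898) = 0.25692.

0.2569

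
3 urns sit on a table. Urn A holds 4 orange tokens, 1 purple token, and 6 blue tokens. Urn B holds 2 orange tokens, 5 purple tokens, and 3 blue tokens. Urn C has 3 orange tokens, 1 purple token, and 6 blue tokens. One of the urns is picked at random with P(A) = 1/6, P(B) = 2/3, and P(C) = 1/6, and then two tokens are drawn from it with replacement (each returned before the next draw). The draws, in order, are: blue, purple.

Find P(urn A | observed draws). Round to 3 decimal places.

The likelihood of the observed sequence under each hypothesis: P(data | urn A) = (6/11)(1/11) = 0.049587; P(data | urn B) = (3/10)(5/10) = 0.15; P(data | urn C) = (6/10)(1/10) = 0.06.
Multiplying each by its prior: 1/6 · 0.049587 = 0.0082645, 2/3 · 0.15 = 0.1, 1/6 · 0.06 = 0.01; summing to 0.11826.
By Bayes' rule, P(urn A | data) = (0.0082645) / (0.11826) = 0.069881.

0.070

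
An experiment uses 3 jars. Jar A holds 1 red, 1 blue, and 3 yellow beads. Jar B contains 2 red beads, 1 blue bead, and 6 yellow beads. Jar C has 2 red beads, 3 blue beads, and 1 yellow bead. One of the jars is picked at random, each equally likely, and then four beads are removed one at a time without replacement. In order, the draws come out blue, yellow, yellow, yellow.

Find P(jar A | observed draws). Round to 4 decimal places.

0.5575

For each hypothesis, P(data | H) works out to: P(data | jar A) = (1/5)(3/4)(2/3)(1/2) = 0.05; P(data | jar B) = (1/9)(6/8)(5/7)(4/6) = 0.039683; P(data | jar C) = (3/6)(1/5)(0/4) = 0.
Weighting by the prior gives 1/3 · 0.05 = 0.016667, 1/3 · 0.039683 = 0.013228, 1/3 · 0 = 0; with total 0.029894.
Hence P(jar A | data) = (0.016667) / (0.029894) = 0.55752.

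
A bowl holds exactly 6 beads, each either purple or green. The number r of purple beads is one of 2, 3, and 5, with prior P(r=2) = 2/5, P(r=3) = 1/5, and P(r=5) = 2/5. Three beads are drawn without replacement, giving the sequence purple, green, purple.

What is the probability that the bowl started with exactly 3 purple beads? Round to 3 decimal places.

For each hypothesis, P(data | H) works out to: P(data | r = 2) = (2/6)(4/5)(1/4) = 1/15; P(data | r = 3) = (3/6)(3/5)(2/4) = 3/20; P(data | r = 5) = (5/6)(1/5)(4/4) = 1/6.
The prior-weighted likelihoods are 2/5 · 1/15 = 2/75, 1/5 · 3/20 = 3/100, 2/5 · 1/6 = 1/15; these sum to 37/300.
Therefore the posterior P(r = 3 | data) = (3/100) / (37/300) = 9/37.

0.243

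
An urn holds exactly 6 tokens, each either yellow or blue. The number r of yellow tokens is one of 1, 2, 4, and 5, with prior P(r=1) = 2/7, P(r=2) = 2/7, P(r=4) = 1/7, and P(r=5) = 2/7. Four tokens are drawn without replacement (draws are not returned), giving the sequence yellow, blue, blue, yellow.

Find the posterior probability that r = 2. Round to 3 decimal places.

For each hypothesis, P(data | H) works out to: P(data | r = 1) = (1/6)(5/5)(4/4)(0/3) = 0; P(data | r = 2) = (2/6)(4/5)(3/4)(1/3) = 1/15; P(data | r = 4) = (4/6)(2/5)(1/4)(3/3) = 1/15; P(data | r = 5) = (5/6)(1/5)(0/4) = 0.
Weighting by the prior gives 2/7 · 0 = 0, 2/7 · 1/15 = 2/105, 1/7 · 1/15 = 1/105, 2/7 · 0 = 0; these sum to 1/35.
So P(r = 2 | data) = (2/105) / (1/35) = 2/3.

0.667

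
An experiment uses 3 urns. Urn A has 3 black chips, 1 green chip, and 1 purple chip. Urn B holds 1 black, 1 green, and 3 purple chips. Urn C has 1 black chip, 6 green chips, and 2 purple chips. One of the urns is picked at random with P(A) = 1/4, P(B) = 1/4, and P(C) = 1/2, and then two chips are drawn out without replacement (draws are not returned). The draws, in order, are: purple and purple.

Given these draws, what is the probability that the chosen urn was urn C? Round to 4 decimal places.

0.1563

For each hypothesis, P(data | H) works out to: P(data | urn A) = (1/5)(0/4) = 0; P(data | urn B) = (3/5)(2/4) = 3/10; P(data | urn C) = (2/9)(1/8) = 1/36.
The prior-weighted likelihoods are 1/4 · 0 = 0, 1/4 · 3/10 = 3/40, 1/2 · 1/36 = 1/72; these sum to 4/45.
So P(urn C | data) = (1/72) / (4/45) = 5/32.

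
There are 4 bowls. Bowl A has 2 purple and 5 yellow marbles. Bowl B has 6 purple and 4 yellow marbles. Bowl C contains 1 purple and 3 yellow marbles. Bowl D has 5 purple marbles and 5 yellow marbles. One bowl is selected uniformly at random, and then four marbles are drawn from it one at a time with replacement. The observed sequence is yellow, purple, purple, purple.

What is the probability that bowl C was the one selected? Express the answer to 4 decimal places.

Compute the likelihood of the observed sequence for each case: P(data | bowl A) = (5/7)(2/7)(2/7)(2/7) = 0.01666; P(data | bowl B) = (4/10)(6/10)(6/10)(6/10) = 0.0864; P(data | bowl C) = (3/4)(1/4)(1/4)(1/4) = 0.011719; P(data | bowl D) = (5/10)(5/10)(5/10)(5/10) = 0.0625.
The prior-weighted likelihoods are 1/4 · 0.01666 = 0.0041649, 1/4 · 0.0864 = 0.0216, 1/4 · 0.011719 = 0.0029297, 1/4 · 0.0625 = 0.015625; summing to 0.04432.
By Bayes' rule, P(bowl C | data) = (0.0029297) / (0.04432) = 0.066104.

0.0661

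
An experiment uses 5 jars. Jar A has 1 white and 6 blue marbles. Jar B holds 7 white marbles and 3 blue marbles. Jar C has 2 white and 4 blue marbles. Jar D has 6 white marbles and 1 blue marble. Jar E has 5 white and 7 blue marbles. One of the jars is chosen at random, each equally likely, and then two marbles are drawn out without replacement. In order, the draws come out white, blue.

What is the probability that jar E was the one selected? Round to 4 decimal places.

0.2523

Under each hypothesis, the probability of the observed sequence is: P(data | jar A) = (1/7)(6/6) = 0.14286; P(data | jar B) = (7/10)(3/9) = 0.23333; P(data | jar C) = (2/6)(4/5) = 0.26667; P(data | jar D) = (6/7)(1/6) = 0.14286; P(data | jar E) = (5/12)(7/11) = 0.26515.
Multiplying each by its prior: 1/5 · 0.14286 = 0.028571, 1/5 · 0.23333 = 0.046667, 1/5 · 0.26667 = 0.053333, 1/5 · 0.14286 = 0.028571, 1/5 · 0.26515 = 0.05303; summing to 0.21017.
Hence P(jar E | data) = (0.05303) / (0.21017) = 0.25232.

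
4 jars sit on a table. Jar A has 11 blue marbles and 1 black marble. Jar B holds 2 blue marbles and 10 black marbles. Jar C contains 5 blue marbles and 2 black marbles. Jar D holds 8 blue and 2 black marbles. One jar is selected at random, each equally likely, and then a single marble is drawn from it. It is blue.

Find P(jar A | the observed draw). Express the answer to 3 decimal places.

0.353

Compute the likelihood of this draw for each case: P(data | jar A) = (11/12) = 0.91667; P(data | jar B) = (2/12) = 0.16667; P(data | jar C) = (5/7) = 0.71429; P(data | jar D) = (8/10) = 0.8.
Multiplying each by its prior: 1/4 · 0.91667 = 0.22917, 1/4 · 0.16667 = 0.041667, 1/4 · 0.71429 = 0.17857, 1/4 · 0.8 = 0.2; with total 0.6494.
Therefore the posterior P(jar A | data) = (0.22917) / (0.6494) = 0.35289.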